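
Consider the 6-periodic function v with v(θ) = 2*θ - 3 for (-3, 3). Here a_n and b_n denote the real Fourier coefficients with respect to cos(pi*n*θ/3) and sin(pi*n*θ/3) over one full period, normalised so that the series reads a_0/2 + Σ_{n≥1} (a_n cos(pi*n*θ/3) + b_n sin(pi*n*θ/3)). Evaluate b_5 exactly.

b_5 = 1/3 ∫_{-3}^{3} v(θ) sin(5*pi*θ/3) dθ.
Integrating by parts (boundary term plus one more integral), an antiderivative of (2*θ - 3) sin(5*pi*θ/3) is -6*θ*cos(5*pi*θ/3)/(5*pi) + 18*sin(5*pi*θ/3)/(25*pi**2) + 9*cos(5*pi*θ/3)/(5*pi); evaluating from -3 to 3: ∫_{-3}^{3} (2*θ - 3) sin(5*pi*θ/3) dθ = (9/(5*pi)) - (-27/(5*pi)) = 36/(5*pi).
Hence b_5 = (1/3)·(36/(5*pi)) = 12/(5*pi).

12/(5*pi)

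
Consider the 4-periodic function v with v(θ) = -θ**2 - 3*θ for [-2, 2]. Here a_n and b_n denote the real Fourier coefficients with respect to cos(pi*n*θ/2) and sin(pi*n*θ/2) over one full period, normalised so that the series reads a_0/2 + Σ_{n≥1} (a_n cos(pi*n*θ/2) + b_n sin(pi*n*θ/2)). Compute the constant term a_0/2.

a_0 = 1/2 ∫_{-2}^{2} v(θ) dθ = 1/2 · (-16/3) = -8/3.
So the constant term a_0/2 = -4/3.

-4/3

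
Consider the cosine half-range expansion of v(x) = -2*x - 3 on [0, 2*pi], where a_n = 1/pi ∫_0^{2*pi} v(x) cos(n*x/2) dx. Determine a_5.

a_5 = 1/pi ∫_0^{2*pi} (-2*x - 3) cos(5*x/2) dx.
Integrating by parts (boundary term plus one more integral), an antiderivative of (-2*x - 3) cos(5*x/2) is -4*x*sin(5*x/2)/5 - 6*sin(5*x/2)/5 - 8*cos(5*x/2)/25; evaluating from 0 to 2*pi: ∫_{0}^{2*pi} (-2*x - 3) cos(5*x/2) dx = (8/25) - (-8/25) = 16/25.
Hence a_5 = (1/pi)·(16/25) = 16/(25*pi).

16/(25*pi)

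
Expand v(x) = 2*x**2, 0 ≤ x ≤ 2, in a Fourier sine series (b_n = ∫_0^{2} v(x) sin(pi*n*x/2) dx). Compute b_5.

b_5 = ∫_0^{2} (2*x**2) sin(5*pi*x/2) dx.
Integrating by parts twice (tabular method), an antiderivative of (2*x**2) sin(5*pi*x/2) is -4*x**2*cos(5*pi*x/2)/(5*pi) + 16*x*sin(5*pi*x/2)/(25*pi**2) + 32*cos(5*pi*x/2)/(125*pi**3); evaluating from 0 to 2: ∫_{0}^{2} (2*x**2) sin(5*pi*x/2) dx = (16*(-2 + 25*pi**2)/(125*pi**3)) - (32/(125*pi**3)) = 16*(-4 + 25*pi**2)/(125*pi**3).
Hence b_5 = 16*(-4 + 25*pi**2)/(125*pi**3).

16*(-4 + 25*pi**2)/(125*pi**3)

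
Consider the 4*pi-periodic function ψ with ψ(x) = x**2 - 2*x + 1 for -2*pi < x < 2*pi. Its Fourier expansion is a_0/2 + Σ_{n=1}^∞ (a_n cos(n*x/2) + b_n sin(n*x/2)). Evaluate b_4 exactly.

b_4 = (1/(2*pi)) ∫_{-2*pi}^{2*pi} ψ(x) sin(2*x) dx.
Integrating by parts twice (tabular method), an antiderivative of (x**2 - 2*x + 1) sin(2*x) is -x**2*cos(2*x)/2 + x*sin(2*x)/2 + x*cos(2*x) - sin(2*x)/2 - cos(2*x)/4; evaluating from -2*pi to 2*pi: ∫_{-2*pi}^{2*pi} (x**2 - 2*x + 1) sin(2*x) dx = (-2*pi**2 - 1/4 + 2*pi) - (-2*pi**2 - 2*pi - 1/4) = 4*pi.
Hence b_4 = (1/(2*pi))·(4*pi) = 2.

2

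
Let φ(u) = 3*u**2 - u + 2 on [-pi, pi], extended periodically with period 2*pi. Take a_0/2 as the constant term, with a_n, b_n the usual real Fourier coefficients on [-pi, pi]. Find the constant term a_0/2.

a_0 = 1/pi ∫_{-pi}^{pi} φ(u) du = 1/pi · (2*pi*(2 + pi**2)) = 4 + 2*pi**2.
So the constant term a_0/2 = 2 + pi**2.

2 + pi**2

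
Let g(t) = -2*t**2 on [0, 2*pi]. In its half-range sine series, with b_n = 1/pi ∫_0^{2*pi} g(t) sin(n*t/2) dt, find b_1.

-16*pi + 64/pi

b_1 = 1/pi ∫_0^{2*pi} (-2*t**2) sin(t/2) dt.
Integrating by parts twice (tabular method), an antiderivative of (-2*t**2) sin(t/2) is 4*t**2*cos(t/2) - 16*t*sin(t/2) - 32*cos(t/2); evaluating from 0 to 2*pi: ∫_{0}^{2*pi} (-2*t**2) sin(t/2) dt = (32 - 16*pi**2) - (-32) = 64 - 16*pi**2.
Hence b_1 = (1/pi)·(64 - 16*pi**2) = -16*pi + 64/pi.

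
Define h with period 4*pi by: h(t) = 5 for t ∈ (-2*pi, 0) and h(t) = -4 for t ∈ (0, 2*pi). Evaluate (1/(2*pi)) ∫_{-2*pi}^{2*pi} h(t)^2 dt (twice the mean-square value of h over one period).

(1/(2*pi)) ∫_{-2*pi}^{2*pi} h(t)^2 dt = (1/(2*pi)) · (82*pi) = 41.

41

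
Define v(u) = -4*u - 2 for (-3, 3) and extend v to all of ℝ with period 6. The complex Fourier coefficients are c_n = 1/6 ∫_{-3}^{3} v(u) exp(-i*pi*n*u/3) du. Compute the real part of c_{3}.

Since v is real-valued, Re(c_{3}) = 1/6 ∫_{-3}^{3} v(u) cos(pi*u) du = a_{3}/2.
Integrating by parts (boundary term plus one more integral), an antiderivative of (-4*u - 2) cos(pi*u) is -4*u*sin(pi*u)/pi - 2*sin(pi*u)/pi - 4*cos(pi*u)/pi**2; evaluating from -3 to 3: ∫_{-3}^{3} (-4*u - 2) cos(pi*u) du = (4/pi**2) - (4/pi**2) = 0.
Hence Re(c_{3}) = (1/6)·(0) = 0.

0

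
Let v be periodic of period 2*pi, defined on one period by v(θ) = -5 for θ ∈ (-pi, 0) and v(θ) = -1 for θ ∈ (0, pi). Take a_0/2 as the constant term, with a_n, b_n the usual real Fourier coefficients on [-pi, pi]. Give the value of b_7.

b_7 = 1/pi ∫_{-pi}^{pi} v(θ) sin(7*θ) dθ.
Split the integral at the breakpoints.
Directly, an antiderivative of (-5) sin(7*θ) is 5*cos(7*θ)/7; evaluating from -pi to 0: ∫_{-pi}^{0} (-5) sin(7*θ) dθ = (5/7) - (-5/7) = 10/7.
Directly, an antiderivative of (-1) sin(7*θ) is cos(7*θ)/7; evaluating from 0 to pi: ∫_{0}^{pi} (-1) sin(7*θ) dθ = (-1/7) - (1/7) = -2/7.
Summing the pieces and multiplying by (1/pi) gives b_7 = 8/(7*pi).

8/(7*pi)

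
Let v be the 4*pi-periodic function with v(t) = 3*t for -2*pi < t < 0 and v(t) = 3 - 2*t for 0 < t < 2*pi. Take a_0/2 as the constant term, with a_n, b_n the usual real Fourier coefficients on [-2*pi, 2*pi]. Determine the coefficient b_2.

-1

b_2 = (1/(2*pi)) ∫_{-2*pi}^{2*pi} v(t) sin(t) dt.
Split the integral at the breakpoints.
Integrating by parts (boundary term plus one more integral), an antiderivative of (3*t) sin(t) is -3*t*cos(t) + 3*sin(t); evaluating from -2*pi to 0: ∫_{-2*pi}^{0} (3*t) sin(t) dt = (0) - (6*pi) = -6*pi.
Integrating by parts (boundary term plus one more integral), an antiderivative of (3 - 2*t) sin(t) is 2*t*cos(t) - 2*sin(t) - 3*cos(t); evaluating from 0 to 2*pi: ∫_{0}^{2*pi} (3 - 2*t) sin(t) dt = (-3 + 4*pi) - (-3) = 4*pi.
Summing the pieces and multiplying by (1/(2*pi)) gives b_2 = -1.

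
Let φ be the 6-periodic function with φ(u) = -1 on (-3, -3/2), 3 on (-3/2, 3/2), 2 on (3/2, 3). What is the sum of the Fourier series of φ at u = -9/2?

5/2

u = -9/2 differs from u = 3/2 by -1 full period(s), and the series is 6-periodic.
At u = 3/2 the one-sided limits are φ(3/2^-) = 3 and φ(3/2^+) = 2.
By Dirichlet's theorem the series converges to their average, [(3) + (2)]/2 = 5/2.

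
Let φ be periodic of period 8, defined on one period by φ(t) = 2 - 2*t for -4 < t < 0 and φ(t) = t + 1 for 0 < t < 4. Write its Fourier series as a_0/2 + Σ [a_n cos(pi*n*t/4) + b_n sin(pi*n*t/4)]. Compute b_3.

-2/pi

b_3 = 1/4 ∫_{-4}^{4} φ(t) sin(3*pi*t/4) dt.
Split the integral at the breakpoints.
Integrating by parts (boundary term plus one more integral), an antiderivative of (2 - 2*t) sin(3*pi*t/4) is 8*t*cos(3*pi*t/4)/(3*pi) - 32*sin(3*pi*t/4)/(9*pi**2) - 8*cos(3*pi*t/4)/(3*pi); evaluating from -4 to 0: ∫_{-4}^{0} (2 - 2*t) sin(3*pi*t/4) dt = (-8/(3*pi)) - (40/(3*pi)) = -16/pi.
Integrating by parts (boundary term plus one more integral), an antiderivative of (t + 1) sin(3*pi*t/4) is -4*t*cos(3*pi*t/4)/(3*pi) + 16*sin(3*pi*t/4)/(9*pi**2) - 4*cos(3*pi*t/4)/(3*pi); evaluating from 0 to 4: ∫_{0}^{4} (t + 1) sin(3*pi*t/4) dt = (20/(3*pi)) - (-4/(3*pi)) = 8/pi.
Summing the pieces and multiplying by (1/4) gives b_3 = -2/pi.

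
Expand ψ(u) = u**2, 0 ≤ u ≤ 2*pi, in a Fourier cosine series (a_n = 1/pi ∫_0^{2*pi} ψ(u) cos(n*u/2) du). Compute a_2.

a_2 = 1/pi ∫_0^{2*pi} (u**2) cos(u) du.
Integrating by parts twice (tabular method), an antiderivative of (u**2) cos(u) is u**2*sin(u) + 2*u*cos(u) - 2*sin(u); evaluating from 0 to 2*pi: ∫_{0}^{2*pi} (u**2) cos(u) du = (4*pi) - (0) = 4*pi.
Hence a_2 = (1/pi)·(4*pi) = 4.

4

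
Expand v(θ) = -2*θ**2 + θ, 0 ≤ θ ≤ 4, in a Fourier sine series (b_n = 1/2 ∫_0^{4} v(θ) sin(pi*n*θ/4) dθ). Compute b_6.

b_6 = 1/2 ∫_0^{4} (-2*θ**2 + θ) sin(3*pi*θ/2) dθ.
Integrating by parts twice (tabular method), an antiderivative of (-2*θ**2 + θ) sin(3*pi*θ/2) is 4*θ**2*cos(3*pi*θ/2)/(3*pi) - 16*θ*sin(3*pi*θ/2)/(9*pi**2) - 2*θ*cos(3*pi*θ/2)/(3*pi) + 4*sin(3*pi*θ/2)/(9*pi**2) - 32*cos(3*pi*θ/2)/(27*pi**3); evaluating from 0 to 4: ∫_{0}^{4} (-2*θ**2 + θ) sin(3*pi*θ/2) dθ = (8*(-4 + 63*pi**2)/(27*pi**3)) - (-32/(27*pi**3)) = 56/(3*pi).
Hence b_6 = (1/2)·(56/(3*pi)) = 28/(3*pi).

28/(3*pi)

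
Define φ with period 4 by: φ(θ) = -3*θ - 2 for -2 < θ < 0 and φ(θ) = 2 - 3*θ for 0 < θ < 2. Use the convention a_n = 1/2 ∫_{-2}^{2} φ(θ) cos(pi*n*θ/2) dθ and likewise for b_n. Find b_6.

b_6 = 1/2 ∫_{-2}^{2} φ(θ) sin(3*pi*θ) dθ.
φ is odd and sin(3*pi*θ) is odd, so the integrand is even and b_6 = ∫_0^{2} φ(θ) sin(3*pi*θ) dθ.
Integrating by parts (boundary term plus one more integral), an antiderivative of (2 - 3*θ) sin(3*pi*θ) is θ*cos(3*pi*θ)/pi - sin(3*pi*θ)/(3*pi**2) - 2*cos(3*pi*θ)/(3*pi); evaluating from 0 to 2: ∫_{0}^{2} (2 - 3*θ) sin(3*pi*θ) dθ = (4/(3*pi)) - (-2/(3*pi)) = 2/pi.
Hence b_6 = 2/pi.

2/pi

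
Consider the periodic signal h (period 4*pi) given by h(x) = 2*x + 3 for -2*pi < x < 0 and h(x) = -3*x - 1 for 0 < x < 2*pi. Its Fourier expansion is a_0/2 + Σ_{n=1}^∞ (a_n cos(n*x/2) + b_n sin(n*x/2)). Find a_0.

2 - 5*pi

a_0 = (1/(2*pi)) ∫_{-2*pi}^{2*pi} h(x) dx = (1/(2*pi)) · (2*pi*(2 - 5*pi)) = 2 - 5*pi.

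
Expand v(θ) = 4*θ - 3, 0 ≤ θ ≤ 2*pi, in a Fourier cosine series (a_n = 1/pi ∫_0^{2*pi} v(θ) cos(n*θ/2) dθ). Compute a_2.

a_2 = 1/pi ∫_0^{2*pi} (4*θ - 3) cos(θ) dθ.
Integrating by parts (boundary term plus one more integral), an antiderivative of (4*θ - 3) cos(θ) is 4*θ*sin(θ) - 3*sin(θ) + 4*cos(θ); evaluating from 0 to 2*pi: ∫_{0}^{2*pi} (4*θ - 3) cos(θ) dθ = (4) - (4) = 0.
Hence a_2 = (1/pi)·(0) = 0.

0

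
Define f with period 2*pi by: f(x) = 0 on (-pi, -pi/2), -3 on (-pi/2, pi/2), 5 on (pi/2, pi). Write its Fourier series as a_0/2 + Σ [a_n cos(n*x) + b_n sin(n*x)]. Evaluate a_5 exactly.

-11/(5*pi)

a_5 = 1/pi ∫_{-pi}^{pi} f(x) cos(5*x) dx.
Split the integral at the breakpoints.
∫_{-pi}^{-pi/2} (0) cos(5*x) dx = 0.
Directly, an antiderivative of (-3) cos(5*x) is -3*sin(5*x)/5; evaluating from -pi/2 to pi/2: ∫_{-pi/2}^{pi/2} (-3) cos(5*x) dx = (-3/5) - (3/5) = -6/5.
Directly, an antiderivative of (5) cos(5*x) is sin(5*x); evaluating from pi/2 to pi: ∫_{pi/2}^{pi} (5) cos(5*x) dx = (0) - (1) = -1.
Summing the pieces and multiplying by (1/pi) gives a_5 = -11/(5*pi).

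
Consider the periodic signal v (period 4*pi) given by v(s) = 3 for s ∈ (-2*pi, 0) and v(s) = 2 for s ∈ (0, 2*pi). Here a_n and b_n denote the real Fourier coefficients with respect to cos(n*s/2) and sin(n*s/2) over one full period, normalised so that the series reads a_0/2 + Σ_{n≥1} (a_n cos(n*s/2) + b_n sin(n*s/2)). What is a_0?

a_0 = (1/(2*pi)) ∫_{-2*pi}^{2*pi} v(s) ds = (1/(2*pi)) · (10*pi) = 5.

5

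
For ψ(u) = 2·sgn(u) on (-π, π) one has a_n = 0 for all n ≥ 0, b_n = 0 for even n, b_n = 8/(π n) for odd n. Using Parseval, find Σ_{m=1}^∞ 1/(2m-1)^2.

Parseval: Σ b_n^2 = (1/π) ∫_{-π}^{π} ψ(u)^2 du = 8.
Only odd n contribute, with b_n^2 = 64/(π^2 n^2), so Σ_{m≥1} 1/(2m-1)^2 = π^2·(8)/64 = pi**2/8.

pi**2/8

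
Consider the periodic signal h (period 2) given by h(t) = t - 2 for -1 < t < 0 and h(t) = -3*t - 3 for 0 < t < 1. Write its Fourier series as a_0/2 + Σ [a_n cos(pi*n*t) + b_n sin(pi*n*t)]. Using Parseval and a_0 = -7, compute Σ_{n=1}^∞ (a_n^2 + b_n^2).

Parseval: a_0^2/2 + Σ_{n≥1} (a_n^2+b_n^2) = ∫_{-1}^{1} h(t)^2 dt = 82/3.
Subtract a_0^2/2 = 49/2: Σ (a_n^2+b_n^2) = 17/6.

17/6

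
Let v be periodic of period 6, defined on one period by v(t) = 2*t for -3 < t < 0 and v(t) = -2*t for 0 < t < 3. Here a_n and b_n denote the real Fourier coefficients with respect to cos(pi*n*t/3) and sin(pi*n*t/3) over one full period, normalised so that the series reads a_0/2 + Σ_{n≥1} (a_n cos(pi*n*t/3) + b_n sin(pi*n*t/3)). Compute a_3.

8/(3*pi**2)

a_3 = 1/3 ∫_{-3}^{3} v(t) cos(pi*t) dt.
v is even and cos(pi*t) is even, so the integrand is even and a_3 = 2/3 ∫_0^{3} v(t) cos(pi*t) dt.
Integrating by parts (boundary term plus one more integral), an antiderivative of (-2*t) cos(pi*t) is -2*t*sin(pi*t)/pi - 2*cos(pi*t)/pi**2; evaluating from 0 to 3: ∫_{0}^{3} (-2*t) cos(pi*t) dt = (2/pi**2) - (-2/pi**2) = 4/pi**2.
Hence a_3 = (2/3)·(4/pi**2) = 8/(3*pi**2).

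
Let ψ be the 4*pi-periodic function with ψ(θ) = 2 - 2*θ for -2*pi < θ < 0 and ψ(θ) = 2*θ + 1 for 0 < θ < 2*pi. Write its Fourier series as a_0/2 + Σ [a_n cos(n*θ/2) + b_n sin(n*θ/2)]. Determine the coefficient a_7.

-16/(49*pi)

a_7 = (1/(2*pi)) ∫_{-2*pi}^{2*pi} ψ(θ) cos(7*θ/2) dθ.
Split the integral at the breakpoints.
Integrating by parts (boundary term plus one more integral), an antiderivative of (2 - 2*θ) cos(7*θ/2) is -4*θ*sin(7*θ/2)/7 + 4*sin(7*θ/2)/7 - 8*cos(7*θ/2)/49; evaluating from -2*pi to 0: ∫_{-2*pi}^{0} (2 - 2*θ) cos(7*θ/2) dθ = (-8/49) - (8/49) = -16/49.
Integrating by parts (boundary term plus one more integral), an antiderivative of (2*θ + 1) cos(7*θ/2) is 4*θ*sin(7*θ/2)/7 + 2*sin(7*θ/2)/7 + 8*cos(7*θ/2)/49; evaluating from 0 to 2*pi: ∫_{0}^{2*pi} (2*θ + 1) cos(7*θ/2) dθ = (-8/49) - (8/49) = -16/49.
Summing the pieces and multiplying by (1/(2*pi)) gives a_7 = -16/(49*pi).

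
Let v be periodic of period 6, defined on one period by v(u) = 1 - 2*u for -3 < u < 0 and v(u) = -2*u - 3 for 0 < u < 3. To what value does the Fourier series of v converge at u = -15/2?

4

u = -15/2 differs from u = -3/2 by -1 full period(s), and the series is 6-periodic.
v is continuous at u = -3/2 with value 4, so the series converges to 4 there.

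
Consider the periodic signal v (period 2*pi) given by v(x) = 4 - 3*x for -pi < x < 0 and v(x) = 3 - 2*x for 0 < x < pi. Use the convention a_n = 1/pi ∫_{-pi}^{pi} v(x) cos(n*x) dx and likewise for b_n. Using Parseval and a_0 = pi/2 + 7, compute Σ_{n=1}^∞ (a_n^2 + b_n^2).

1/2 + 5*pi/2 + 101*pi**2/24

Parseval: a_0^2/2 + Σ_{n≥1} (a_n^2+b_n^2) = 1/pi ∫_{-pi}^{pi} v(x)^2 dx = 6*pi + 25 + 13*pi**2/3.
Subtract a_0^2/2 = (pi + 14)**2/8: Σ (a_n^2+b_n^2) = 1/2 + 5*pi/2 + 101*pi**2/24.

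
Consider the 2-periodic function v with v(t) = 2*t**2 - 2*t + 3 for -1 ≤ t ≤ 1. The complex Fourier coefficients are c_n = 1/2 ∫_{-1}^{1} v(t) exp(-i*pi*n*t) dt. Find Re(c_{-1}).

Since v is real-valued, Re(c_{-1}) = 1/2 ∫_{-1}^{1} v(t) cos(-pi*t) dt = a_{1}/2.
Integrating by parts twice (tabular method), an antiderivative of (2*t**2 - 2*t + 3) cos(-pi*t) is 2*t**2*sin(pi*t)/pi - 2*t*sin(pi*t)/pi + 4*t*cos(pi*t)/pi**2 - 4*sin(pi*t)/pi**3 + 3*sin(pi*t)/pi - 2*cos(pi*t)/pi**2; evaluating from -1 to 1: ∫_{-1}^{1} (2*t**2 - 2*t + 3) cos(-pi*t) dt = (-2/pi**2) - (6/pi**2) = -8/pi**2.
Hence Re(c_{-1}) = (1/2)·(-8/pi**2) = -4/pi**2.

-4/pi**2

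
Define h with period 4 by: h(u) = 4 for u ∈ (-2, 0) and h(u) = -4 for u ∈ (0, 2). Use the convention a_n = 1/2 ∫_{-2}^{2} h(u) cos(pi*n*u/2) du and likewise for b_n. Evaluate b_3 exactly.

-16/(3*pi)

b_3 = 1/2 ∫_{-2}^{2} h(u) sin(3*pi*u/2) du.
h is odd and sin(3*pi*u/2) is odd, so the integrand is even and b_3 = ∫_0^{2} h(u) sin(3*pi*u/2) du.
Directly, an antiderivative of (-4) sin(3*pi*u/2) is 8*cos(3*pi*u/2)/(3*pi); evaluating from 0 to 2: ∫_{0}^{2} (-4) sin(3*pi*u/2) du = (-8/(3*pi)) - (8/(3*pi)) = -16/(3*pi).
Hence b_3 = -16/(3*pi).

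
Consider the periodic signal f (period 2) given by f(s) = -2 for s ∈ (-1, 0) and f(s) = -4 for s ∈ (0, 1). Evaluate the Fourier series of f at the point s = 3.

-3

s = 3 differs from s = -1 by 2 full period(s), and the series is 2-periodic.
At s = -1 the one-sided limits are f(-1^-) = -4 and f(-1^+) = -2.
By Dirichlet's theorem the series converges to their average, [(-4) + (-2)]/2 = -3.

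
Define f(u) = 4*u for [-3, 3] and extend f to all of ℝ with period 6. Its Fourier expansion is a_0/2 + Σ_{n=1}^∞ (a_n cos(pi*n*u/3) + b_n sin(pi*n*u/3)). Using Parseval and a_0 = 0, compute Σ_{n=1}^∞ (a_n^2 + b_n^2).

Parseval: a_0^2/2 + Σ_{n≥1} (a_n^2+b_n^2) = 1/3 ∫_{-3}^{3} f(u)^2 du = 96.
Subtract a_0^2/2 = 0: Σ (a_n^2+b_n^2) = 96.

96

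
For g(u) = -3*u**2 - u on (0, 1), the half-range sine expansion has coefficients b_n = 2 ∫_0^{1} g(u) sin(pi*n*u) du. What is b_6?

4/(3*pi)

b_6 = 2 ∫_0^{1} (-3*u**2 - u) sin(6*pi*u) du.
Integrating by parts twice (tabular method), an antiderivative of (-3*u**2 - u) sin(6*pi*u) is u**2*cos(6*pi*u)/(2*pi) - u*sin(6*pi*u)/(6*pi**2) + u*cos(6*pi*u)/(6*pi) - sin(6*pi*u)/(36*pi**2) - cos(6*pi*u)/(36*pi**3); evaluating from 0 to 1: ∫_{0}^{1} (-3*u**2 - u) sin(6*pi*u) du = ((-1 + 24*pi**2)/(36*pi**3)) - (-1/(36*pi**3)) = 2/(3*pi).
Hence b_6 = 2·(2/(3*pi)) = 4/(3*pi).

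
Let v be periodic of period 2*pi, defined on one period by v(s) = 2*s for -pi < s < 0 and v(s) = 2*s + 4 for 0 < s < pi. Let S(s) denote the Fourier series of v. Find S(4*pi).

2

s = 4*pi differs from s = 0 by 2 full period(s), and the series is 2*pi-periodic.
At s = 0 the one-sided limits are v(0^-) = 0 and v(0^+) = 4.
By Dirichlet's theorem the series converges to their average, [(0) + (4)]/2 = 2.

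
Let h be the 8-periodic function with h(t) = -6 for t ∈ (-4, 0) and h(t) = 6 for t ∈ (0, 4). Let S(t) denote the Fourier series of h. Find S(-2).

h is continuous at t = -2 with value -6, so the series converges to -6 there.

-6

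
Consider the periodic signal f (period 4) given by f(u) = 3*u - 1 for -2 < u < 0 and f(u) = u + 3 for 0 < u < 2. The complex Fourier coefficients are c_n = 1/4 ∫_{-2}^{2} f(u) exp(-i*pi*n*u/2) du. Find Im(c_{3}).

-8/(3*pi)

Since f is real-valued, Im(c_{3}) = -1/4 ∫_{-2}^{2} f(u) sin(3*pi*u/2) du = -b_{3}/2.
Split the integral at the breakpoints.
Integrating by parts (boundary term plus one more integral), an antiderivative of (3*u - 1) sin(3*pi*u/2) is -2*u*cos(3*pi*u/2)/pi + 4*sin(3*pi*u/2)/(3*pi**2) + 2*cos(3*pi*u/2)/(3*pi); evaluating from -2 to 0: ∫_{-2}^{0} (3*u - 1) sin(3*pi*u/2) du = (2/(3*pi)) - (-14/(3*pi)) = 16/(3*pi).
Integrating by parts (boundary term plus one more integral), an antiderivative of (u + 3) sin(3*pi*u/2) is -2*u*cos(3*pi*u/2)/(3*pi) + 4*sin(3*pi*u/2)/(9*pi**2) - 2*cos(3*pi*u/2)/pi; evaluating from 0 to 2: ∫_{0}^{2} (u + 3) sin(3*pi*u/2) du = (10/(3*pi)) - (-2/pi) = 16/(3*pi).
So ∫_{-2}^{2} f(u) sin(3*pi*u/2) du = 32/(3*pi).
Hence Im(c_{3}) = (-1/4)·(32/(3*pi)) = -8/(3*pi).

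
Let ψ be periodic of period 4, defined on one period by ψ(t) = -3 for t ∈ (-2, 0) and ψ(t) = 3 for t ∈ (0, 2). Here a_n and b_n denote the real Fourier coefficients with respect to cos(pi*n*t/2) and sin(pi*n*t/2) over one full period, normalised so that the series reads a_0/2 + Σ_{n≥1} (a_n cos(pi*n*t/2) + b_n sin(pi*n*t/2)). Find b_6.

0

b_6 = 1/2 ∫_{-2}^{2} ψ(t) sin(3*pi*t) dt.
ψ is odd and sin(3*pi*t) is odd, so the integrand is even and b_6 = ∫_0^{2} ψ(t) sin(3*pi*t) dt.
Directly, an antiderivative of (3) sin(3*pi*t) is -cos(3*pi*t)/pi; evaluating from 0 to 2: ∫_{0}^{2} (3) sin(3*pi*t) dt = (-1/pi) - (-1/pi) = 0.
Hence b_6 = 0.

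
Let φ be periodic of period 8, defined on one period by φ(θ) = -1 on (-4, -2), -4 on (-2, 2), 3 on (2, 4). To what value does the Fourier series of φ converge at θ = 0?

-4

φ is continuous at θ = 0 with value -4, so the series converges to -4 there.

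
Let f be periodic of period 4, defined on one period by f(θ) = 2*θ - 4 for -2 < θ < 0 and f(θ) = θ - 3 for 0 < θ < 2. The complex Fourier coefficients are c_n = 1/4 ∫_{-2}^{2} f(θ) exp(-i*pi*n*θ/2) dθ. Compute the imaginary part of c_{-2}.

-3/(2*pi)

Since f is real-valued, Im(c_{-2}) = -1/4 ∫_{-2}^{2} f(θ) sin(-pi*θ) dθ = b_{2}/2.
Split the integral at the breakpoints.
Integrating by parts (boundary term plus one more integral), an antiderivative of (2*θ - 4) sin(-pi*θ) is 2*θ*cos(pi*θ)/pi - 2*sin(pi*θ)/pi**2 - 4*cos(pi*θ)/pi; evaluating from -2 to 0: ∫_{-2}^{0} (2*θ - 4) sin(-pi*θ) dθ = (-4/pi) - (-8/pi) = 4/pi.
Integrating by parts (boundary term plus one more integral), an antiderivative of (θ - 3) sin(-pi*θ) is θ*cos(pi*θ)/pi - sin(pi*θ)/pi**2 - 3*cos(pi*θ)/pi; evaluating from 0 to 2: ∫_{0}^{2} (θ - 3) sin(-pi*θ) dθ = (-1/pi) - (-3/pi) = 2/pi.
So ∫_{-2}^{2} f(θ) sin(-pi*θ) dθ = 6/pi.
Hence Im(c_{-2}) = (-1/4)·(6/pi) = -3/(2*pi).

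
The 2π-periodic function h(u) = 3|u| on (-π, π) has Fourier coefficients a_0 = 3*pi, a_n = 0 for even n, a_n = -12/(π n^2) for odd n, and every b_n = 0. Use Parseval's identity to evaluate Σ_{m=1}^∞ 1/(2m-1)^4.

Parseval: a_0^2/2 + Σ a_n^2 = (1/π) ∫_{-π}^{π} h(u)^2 du = 6*pi**2.
Subtract a_0^2/2 = 9*pi**2/2: Σ a_n^2 = 3*pi**2/2.
Only odd n contribute, with a_n^2 = 144/(π^2 n^4), so Σ_{m≥1} 1/(2m-1)^4 = π^2·(3*pi**2/2)/144 = pi**4/96.

pi**4/96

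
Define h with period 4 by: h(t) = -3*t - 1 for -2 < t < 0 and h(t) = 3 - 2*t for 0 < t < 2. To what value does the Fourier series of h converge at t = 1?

h is continuous at t = 1 with value 1, so the series converges to 1 there.

1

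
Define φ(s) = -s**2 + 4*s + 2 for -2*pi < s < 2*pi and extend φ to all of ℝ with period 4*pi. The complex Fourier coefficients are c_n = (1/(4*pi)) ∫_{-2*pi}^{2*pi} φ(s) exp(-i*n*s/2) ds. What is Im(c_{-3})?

Since φ is real-valued, Im(c_{-3}) = -(1/(4*pi)) ∫_{-2*pi}^{2*pi} φ(s) sin(-3*s/2) ds = b_{3}/2.
Integrating by parts twice (tabular method), an antiderivative of (-s**2 + 4*s + 2) sin(-3*s/2) is -2*s**2*cos(3*s/2)/3 + 8*s*sin(3*s/2)/9 + 8*s*cos(3*s/2)/3 - 16*sin(3*s/2)/9 + 52*cos(3*s/2)/27; evaluating from -2*pi to 2*pi: ∫_{-2*pi}^{2*pi} (-s**2 + 4*s + 2) sin(-3*s/2) ds = (-16*pi/3 - 52/27 + 8*pi**2/3) - (-52/27 + 16*pi/3 + 8*pi**2/3) = -32*pi/3.
Hence Im(c_{-3}) = (-1/(4*pi))·(-32*pi/3) = 8/3.

8/3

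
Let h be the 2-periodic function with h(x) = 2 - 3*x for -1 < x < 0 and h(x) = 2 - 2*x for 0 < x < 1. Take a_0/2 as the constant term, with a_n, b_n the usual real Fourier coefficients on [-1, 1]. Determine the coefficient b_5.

-1/pi

b_5 = ∫_{-1}^{1} h(x) sin(5*pi*x) dx.
Split the integral at the breakpoints.
Integrating by parts (boundary term plus one more integral), an antiderivative of (2 - 3*x) sin(5*pi*x) is 3*x*cos(5*pi*x)/(5*pi) - 3*sin(5*pi*x)/(25*pi**2) - 2*cos(5*pi*x)/(5*pi); evaluating from -1 to 0: ∫_{-1}^{0} (2 - 3*x) sin(5*pi*x) dx = (-2/(5*pi)) - (1/pi) = -7/(5*pi).
Integrating by parts (boundary term plus one more integral), an antiderivative of (2 - 2*x) sin(5*pi*x) is 2*x*cos(5*pi*x)/(5*pi) - 2*sin(5*pi*x)/(25*pi**2) - 2*cos(5*pi*x)/(5*pi); evaluating from 0 to 1: ∫_{0}^{1} (2 - 2*x) sin(5*pi*x) dx = (0) - (-2/(5*pi)) = 2/(5*pi).
Summing the pieces gives b_5 = -1/pi.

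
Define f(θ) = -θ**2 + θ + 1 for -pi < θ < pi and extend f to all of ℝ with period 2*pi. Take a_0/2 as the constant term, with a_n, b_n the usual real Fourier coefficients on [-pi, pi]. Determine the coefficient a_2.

-1

a_2 = 1/pi ∫_{-pi}^{pi} f(θ) cos(2*θ) dθ.
Integrating by parts twice (tabular method), an antiderivative of (-θ**2 + θ + 1) cos(2*θ) is -θ**2*sin(2*θ)/2 + θ*sin(2*θ)/2 - θ*cos(2*θ)/2 + 3*sin(2*θ)/4 + cos(2*θ)/4; evaluating from -pi to pi: ∫_{-pi}^{pi} (-θ**2 + θ + 1) cos(2*θ) dθ = (1/4 - pi/2) - (1/4 + pi/2) = -pi.
Hence a_2 = (1/pi)·(-pi) = -1.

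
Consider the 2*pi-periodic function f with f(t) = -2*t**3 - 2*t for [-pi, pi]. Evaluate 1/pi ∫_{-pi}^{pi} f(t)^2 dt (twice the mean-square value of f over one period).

1/pi ∫_{-pi}^{pi} f(t)^2 dt = 1/pi · (8*pi**3*(35 + 42*pi**2 + 15*pi**4)/105) = 8*pi**2*(35 + 42*pi**2 + 15*pi**4)/105.

8*pi**2*(35 + 42*pi**2 + 15*pi**4)/105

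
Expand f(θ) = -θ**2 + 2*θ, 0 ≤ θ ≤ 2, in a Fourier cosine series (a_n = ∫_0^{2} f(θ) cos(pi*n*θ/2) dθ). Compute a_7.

a_7 = ∫_0^{2} (-θ**2 + 2*θ) cos(7*pi*θ/2) dθ.
Integrating by parts twice (tabular method), an antiderivative of (-θ**2 + 2*θ) cos(7*pi*θ/2) is -2*θ**2*sin(7*pi*θ/2)/(7*pi) + 4*θ*sin(7*pi*θ/2)/(7*pi) - 8*θ*cos(7*pi*θ/2)/(49*pi**2) + 16*sin(7*pi*θ/2)/(343*pi**3) + 8*cos(7*pi*θ/2)/(49*pi**2); evaluating from 0 to 2: ∫_{0}^{2} (-θ**2 + 2*θ) cos(7*pi*θ/2) dθ = (8/(49*pi**2)) - (8/(49*pi**2)) = 0.
Hence a_7 = 0.

0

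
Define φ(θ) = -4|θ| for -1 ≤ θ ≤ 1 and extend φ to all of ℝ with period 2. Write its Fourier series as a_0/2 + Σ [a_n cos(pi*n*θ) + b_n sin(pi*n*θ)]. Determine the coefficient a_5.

16/(25*pi**2)

a_5 = ∫_{-1}^{1} φ(θ) cos(5*pi*θ) dθ.
φ is even and cos(5*pi*θ) is even, so the integrand is even and a_5 = 2 ∫_0^{1} φ(θ) cos(5*pi*θ) dθ.
Integrating by parts (boundary term plus one more integral), an antiderivative of (-4*θ) cos(5*pi*θ) is -4*θ*sin(5*pi*θ)/(5*pi) - 4*cos(5*pi*θ)/(25*pi**2); evaluating from 0 to 1: ∫_{0}^{1} (-4*θ) cos(5*pi*θ) dθ = (4/(25*pi**2)) - (-4/(25*pi**2)) = 8/(25*pi**2).
Hence a_5 = 2·(8/(25*pi**2)) = 16/(25*pi**2).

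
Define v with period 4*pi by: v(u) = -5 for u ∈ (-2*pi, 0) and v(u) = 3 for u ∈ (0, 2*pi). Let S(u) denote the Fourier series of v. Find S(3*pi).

u = 3*pi differs from u = -pi by 1 full period(s), and the series is 4*pi-periodic.
v is continuous at u = -pi with value -5, so the series converges to -5 there.

-5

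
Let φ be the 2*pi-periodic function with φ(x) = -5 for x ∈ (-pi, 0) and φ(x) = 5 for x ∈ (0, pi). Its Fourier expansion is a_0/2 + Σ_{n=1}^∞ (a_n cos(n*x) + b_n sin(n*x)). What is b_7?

b_7 = 1/pi ∫_{-pi}^{pi} φ(x) sin(7*x) dx.
φ is odd and sin(7*x) is odd, so the integrand is even and b_7 = 2/pi ∫_0^{pi} φ(x) sin(7*x) dx.
Directly, an antiderivative of (5) sin(7*x) is -5*cos(7*x)/7; evaluating from 0 to pi: ∫_{0}^{pi} (5) sin(7*x) dx = (5/7) - (-5/7) = 10/7.
Hence b_7 = (2/pi)·(10/7) = 20/(7*pi).

20/(7*pi)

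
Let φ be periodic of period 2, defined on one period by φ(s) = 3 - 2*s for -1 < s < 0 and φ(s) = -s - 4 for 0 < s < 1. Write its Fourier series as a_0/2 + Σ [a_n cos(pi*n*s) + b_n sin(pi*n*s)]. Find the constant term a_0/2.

-1/4

a_0 = ∫_{-1}^{1} φ(s) ds = -1/2.
So the constant term a_0/2 = -1/4.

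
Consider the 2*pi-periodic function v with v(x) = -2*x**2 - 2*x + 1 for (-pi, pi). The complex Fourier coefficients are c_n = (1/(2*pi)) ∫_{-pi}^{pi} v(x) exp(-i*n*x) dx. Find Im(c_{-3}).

-2/3

Since v is real-valued, Im(c_{-3}) = -(1/(2*pi)) ∫_{-pi}^{pi} v(x) sin(-3*x) dx = b_{3}/2.
Integrating by parts twice (tabular method), an antiderivative of (-2*x**2 - 2*x + 1) sin(-3*x) is -2*x**2*cos(3*x)/3 + 4*x*sin(3*x)/9 - 2*x*cos(3*x)/3 + 2*sin(3*x)/9 + 13*cos(3*x)/27; evaluating from -pi to pi: ∫_{-pi}^{pi} (-2*x**2 - 2*x + 1) sin(-3*x) dx = (-13/27 + 2*pi/3 + 2*pi**2/3) - (-2*pi/3 - 13/27 + 2*pi**2/3) = 4*pi/3.
Hence Im(c_{-3}) = (-1/(2*pi))·(4*pi/3) = -2/3.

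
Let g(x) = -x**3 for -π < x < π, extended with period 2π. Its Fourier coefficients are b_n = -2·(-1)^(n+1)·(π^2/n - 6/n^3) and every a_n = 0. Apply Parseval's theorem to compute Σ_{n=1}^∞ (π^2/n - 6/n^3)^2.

pi**6/14

Parseval: Σ b_n^2 = (1/π) ∫_{-π}^{π} g(x)^2 dx = 2*pi**6/7.
b_n^2 = 4·(π^2/n - 6/n^3)^2, so the sum equals (2*pi**6/7)/4 = pi**6/14.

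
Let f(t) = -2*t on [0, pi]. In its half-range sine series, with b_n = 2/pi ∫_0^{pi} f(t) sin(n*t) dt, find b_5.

-4/5

b_5 = 2/pi ∫_0^{pi} (-2*t) sin(5*t) dt.
Integrating by parts (boundary term plus one more integral), an antiderivative of (-2*t) sin(5*t) is 2*t*cos(5*t)/5 - 2*sin(5*t)/25; evaluating from 0 to pi: ∫_{0}^{pi} (-2*t) sin(5*t) dt = (-2*pi/5) - (0) = -2*pi/5.
Hence b_5 = (2/pi)·(-2*pi/5) = -4/5.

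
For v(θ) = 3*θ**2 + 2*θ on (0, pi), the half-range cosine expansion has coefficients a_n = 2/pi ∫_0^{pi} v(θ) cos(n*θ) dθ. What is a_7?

a_7 = 2/pi ∫_0^{pi} (3*θ**2 + 2*θ) cos(7*θ) dθ.
Integrating by parts twice (tabular method), an antiderivative of (3*θ**2 + 2*θ) cos(7*θ) is 3*θ**2*sin(7*θ)/7 + 2*θ*sin(7*θ)/7 + 6*θ*cos(7*θ)/49 - 6*sin(7*θ)/343 + 2*cos(7*θ)/49; evaluating from 0 to pi: ∫_{0}^{pi} (3*θ**2 + 2*θ) cos(7*θ) dθ = (-6*pi/49 - 2/49) - (2/49) = -6*pi/49 - 4/49.
Hence a_7 = (2/pi)·(-6*pi/49 - 4/49) = 4*(-3*pi - 2)/(49*pi).

4*(-3*pi - 2)/(49*pi)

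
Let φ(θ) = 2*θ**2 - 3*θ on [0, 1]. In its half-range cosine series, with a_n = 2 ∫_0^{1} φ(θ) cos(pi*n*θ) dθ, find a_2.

2/pi**2

a_2 = 2 ∫_0^{1} (2*θ**2 - 3*θ) cos(2*pi*θ) dθ.
Integrating by parts twice (tabular method), an antiderivative of (2*θ**2 - 3*θ) cos(2*pi*θ) is θ**2*sin(2*pi*θ)/pi - 3*θ*sin(2*pi*θ)/(2*pi) + θ*cos(2*pi*θ)/pi**2 - sin(2*pi*θ)/(2*pi**3) - 3*cos(2*pi*θ)/(4*pi**2); evaluating from 0 to 1: ∫_{0}^{1} (2*θ**2 - 3*θ) cos(2*pi*θ) dθ = (1/(4*pi**2)) - (-3/(4*pi**2)) = pi**(-2).
Hence a_2 = 2·(pi**(-2)) = 2/pi**2.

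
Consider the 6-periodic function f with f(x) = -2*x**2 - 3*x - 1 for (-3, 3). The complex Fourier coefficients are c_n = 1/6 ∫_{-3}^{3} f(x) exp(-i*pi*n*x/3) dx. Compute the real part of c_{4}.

-9/(4*pi**2)

Since f is real-valued, Re(c_{4}) = 1/6 ∫_{-3}^{3} f(x) cos(4*pi*x/3) dx = a_{4}/2.
Integrating by parts twice (tabular method), an antiderivative of (-2*x**2 - 3*x - 1) cos(4*pi*x/3) is -3*x**2*sin(4*pi*x/3)/(2*pi) - 9*x*sin(4*pi*x/3)/(4*pi) - 9*x*cos(4*pi*x/3)/(4*pi**2) - 3*sin(4*pi*x/3)/(4*pi) + 27*sin(4*pi*x/3)/(16*pi**3) - 27*cos(4*pi*x/3)/(16*pi**2); evaluating from -3 to 3: ∫_{-3}^{3} (-2*x**2 - 3*x - 1) cos(4*pi*x/3) dx = (-135/(16*pi**2)) - (81/(16*pi**2)) = -27/(2*pi**2).
Hence Re(c_{4}) = (1/6)·(-27/(2*pi**2)) = -9/(4*pi**2).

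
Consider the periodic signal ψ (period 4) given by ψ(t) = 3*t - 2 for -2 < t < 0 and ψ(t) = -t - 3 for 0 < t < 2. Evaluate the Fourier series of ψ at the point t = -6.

t = -6 differs from t = -2 by -1 full period(s), and the series is 4-periodic.
At t = -2 the one-sided limits are ψ(-2^-) = -5 and ψ(-2^+) = -8.
By Dirichlet's theorem the series converges to their average, [(-5) + (-8)]/2 = -13/2.

-13/2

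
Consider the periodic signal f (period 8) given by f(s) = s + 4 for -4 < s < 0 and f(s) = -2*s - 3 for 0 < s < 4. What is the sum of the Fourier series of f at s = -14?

s = -14 differs from s = 2 by -2 full period(s), and the series is 8-periodic.
f is continuous at s = 2 with value -7, so the series converges to -7 there.

-7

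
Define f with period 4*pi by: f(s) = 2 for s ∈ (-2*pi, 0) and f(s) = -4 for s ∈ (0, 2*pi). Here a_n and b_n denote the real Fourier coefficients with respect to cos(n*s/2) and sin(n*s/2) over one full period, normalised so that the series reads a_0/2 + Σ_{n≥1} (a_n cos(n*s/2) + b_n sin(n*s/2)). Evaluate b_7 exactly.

b_7 = (1/(2*pi)) ∫_{-2*pi}^{2*pi} f(s) sin(7*s/2) ds.
Split the integral at the breakpoints.
Directly, an antiderivative of (2) sin(7*s/2) is -4*cos(7*s/2)/7; evaluating from -2*pi to 0: ∫_{-2*pi}^{0} (2) sin(7*s/2) ds = (-4/7) - (4/7) = -8/7.
Directly, an antiderivative of (-4) sin(7*s/2) is 8*cos(7*s/2)/7; evaluating from 0 to 2*pi: ∫_{0}^{2*pi} (-4) sin(7*s/2) ds = (-8/7) - (8/7) = -16/7.
Summing the pieces and multiplying by (1/(2*pi)) gives b_7 = -12/(7*pi).

-12/(7*pi)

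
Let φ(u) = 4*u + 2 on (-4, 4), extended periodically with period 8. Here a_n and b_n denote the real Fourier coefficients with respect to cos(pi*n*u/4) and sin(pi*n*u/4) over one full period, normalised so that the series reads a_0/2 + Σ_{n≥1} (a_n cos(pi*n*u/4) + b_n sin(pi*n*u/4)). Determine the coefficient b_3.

32/(3*pi)

b_3 = 1/4 ∫_{-4}^{4} φ(u) sin(3*pi*u/4) du.
Integrating by parts (boundary term plus one more integral), an antiderivative of (4*u + 2) sin(3*pi*u/4) is -16*u*cos(3*pi*u/4)/(3*pi) + 64*sin(3*pi*u/4)/(9*pi**2) - 8*cos(3*pi*u/4)/(3*pi); evaluating from -4 to 4: ∫_{-4}^{4} (4*u + 2) sin(3*pi*u/4) du = (24/pi) - (-56/(3*pi)) = 128/(3*pi).
Hence b_3 = (1/4)·(128/(3*pi)) = 32/(3*pi).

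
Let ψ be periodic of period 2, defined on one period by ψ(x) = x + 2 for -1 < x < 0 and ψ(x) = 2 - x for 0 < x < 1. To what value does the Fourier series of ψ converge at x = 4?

2

x = 4 differs from x = 0 by 2 full period(s), and the series is 2-periodic.
ψ is continuous at x = 0 with value 2, so the series converges to 2 there.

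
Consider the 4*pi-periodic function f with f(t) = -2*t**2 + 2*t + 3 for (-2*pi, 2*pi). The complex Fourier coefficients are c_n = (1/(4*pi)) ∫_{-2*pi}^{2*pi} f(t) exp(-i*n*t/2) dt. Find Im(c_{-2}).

Since f is real-valued, Im(c_{-2}) = -(1/(4*pi)) ∫_{-2*pi}^{2*pi} f(t) sin(-t) dt = b_{2}/2.
Integrating by parts twice (tabular method), an antiderivative of (-2*t**2 + 2*t + 3) sin(-t) is -2*t**2*cos(t) + 4*t*sin(t) + 2*t*cos(t) - 2*sin(t) + 7*cos(t); evaluating from -2*pi to 2*pi: ∫_{-2*pi}^{2*pi} (-2*t**2 + 2*t + 3) sin(-t) dt = (-8*pi**2 + 7 + 4*pi) - (-8*pi**2 - 4*pi + 7) = 8*pi.
Hence Im(c_{-2}) = (-1/(4*pi))·(8*pi) = -2.

-2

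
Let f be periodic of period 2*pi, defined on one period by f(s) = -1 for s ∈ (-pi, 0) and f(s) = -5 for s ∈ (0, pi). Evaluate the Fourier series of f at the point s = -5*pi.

-3

s = -5*pi differs from s = -pi by -2 full period(s), and the series is 2*pi-periodic.
At s = -pi the one-sided limits are f(-pi^-) = -5 and f(-pi^+) = -1.
By Dirichlet's theorem the series converges to their average, [(-5) + (-1)]/2 = -3.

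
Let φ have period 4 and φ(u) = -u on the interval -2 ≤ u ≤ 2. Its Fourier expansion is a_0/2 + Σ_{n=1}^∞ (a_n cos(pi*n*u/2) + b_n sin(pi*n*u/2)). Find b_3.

b_3 = 1/2 ∫_{-2}^{2} φ(u) sin(3*pi*u/2) du.
φ is odd and sin(3*pi*u/2) is odd, so the integrand is even and b_3 = ∫_0^{2} φ(u) sin(3*pi*u/2) du.
Integrating by parts (boundary term plus one more integral), an antiderivative of (-u) sin(3*pi*u/2) is 2*u*cos(3*pi*u/2)/(3*pi) - 4*sin(3*pi*u/2)/(9*pi**2); evaluating from 0 to 2: ∫_{0}^{2} (-u) sin(3*pi*u/2) du = (-4/(3*pi)) - (0) = -4/(3*pi).
Hence b_3 = -4/(3*pi).

-4/(3*pi)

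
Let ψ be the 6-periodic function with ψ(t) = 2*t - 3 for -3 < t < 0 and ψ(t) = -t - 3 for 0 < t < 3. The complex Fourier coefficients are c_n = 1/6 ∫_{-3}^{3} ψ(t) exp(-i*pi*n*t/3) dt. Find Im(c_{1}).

Since ψ is real-valued, Im(c_{1}) = -1/6 ∫_{-3}^{3} ψ(t) sin(pi*t/3) dt = -b_{1}/2.
Split the integral at the breakpoints.
Integrating by parts (boundary term plus one more integral), an antiderivative of (2*t - 3) sin(pi*t/3) is -6*t*cos(pi*t/3)/pi + 18*sin(pi*t/3)/pi**2 + 9*cos(pi*t/3)/pi; evaluating from -3 to 0: ∫_{-3}^{0} (2*t - 3) sin(pi*t/3) dt = (9/pi) - (-27/pi) = 36/pi.
Integrating by parts (boundary term plus one more integral), an antiderivative of (-t - 3) sin(pi*t/3) is 3*t*cos(pi*t/3)/pi - 9*sin(pi*t/3)/pi**2 + 9*cos(pi*t/3)/pi; evaluating from 0 to 3: ∫_{0}^{3} (-t - 3) sin(pi*t/3) dt = (-18/pi) - (9/pi) = -27/pi.
So ∫_{-3}^{3} ψ(t) sin(pi*t/3) dt = 9/pi.
Hence Im(c_{1}) = (-1/6)·(9/pi) = -3/(2*pi).

-3/(2*pi)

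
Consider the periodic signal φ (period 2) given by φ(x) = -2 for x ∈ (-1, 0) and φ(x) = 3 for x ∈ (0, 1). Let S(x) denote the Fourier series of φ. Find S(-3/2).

3

x = -3/2 differs from x = 1/2 by -1 full period(s), and the series is 2-periodic.
φ is continuous at x = 1/2 with value 3, so the series converges to 3 there.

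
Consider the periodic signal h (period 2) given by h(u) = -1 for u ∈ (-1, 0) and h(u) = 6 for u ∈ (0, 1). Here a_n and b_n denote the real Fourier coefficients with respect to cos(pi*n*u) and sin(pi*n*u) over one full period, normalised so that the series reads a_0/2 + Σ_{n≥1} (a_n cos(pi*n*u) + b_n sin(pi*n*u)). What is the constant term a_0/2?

a_0 = ∫_{-1}^{1} h(u) du = 5.
So the constant term a_0/2 = 5/2.

5/2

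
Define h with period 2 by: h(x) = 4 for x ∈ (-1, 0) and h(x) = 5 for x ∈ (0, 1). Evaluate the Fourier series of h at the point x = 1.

9/2

x = 1 differs from x = -1 by 1 full period(s), and the series is 2-periodic.
At x = -1 the one-sided limits are h(-1^-) = 5 and h(-1^+) = 4.
By Dirichlet's theorem the series converges to their average, [(5) + (4)]/2 = 9/2.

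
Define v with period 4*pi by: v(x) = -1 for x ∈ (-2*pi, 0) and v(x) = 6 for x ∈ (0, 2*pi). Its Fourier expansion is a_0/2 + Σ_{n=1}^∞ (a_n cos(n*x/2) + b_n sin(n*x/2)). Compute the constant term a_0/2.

5/2

a_0 = (1/(2*pi)) ∫_{-2*pi}^{2*pi} v(x) dx = (1/(2*pi)) · (10*pi) = 5.
So the constant term a_0/2 = 5/2.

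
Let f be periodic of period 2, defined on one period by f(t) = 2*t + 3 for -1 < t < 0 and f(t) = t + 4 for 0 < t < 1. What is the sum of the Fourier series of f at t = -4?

t = -4 differs from t = 0 by -2 full period(s), and the series is 2-periodic.
At t = 0 the one-sided limits are f(0^-) = 3 and f(0^+) = 4.
By Dirichlet's theorem the series converges to their average, [(3) + (4)]/2 = 7/2.

7/2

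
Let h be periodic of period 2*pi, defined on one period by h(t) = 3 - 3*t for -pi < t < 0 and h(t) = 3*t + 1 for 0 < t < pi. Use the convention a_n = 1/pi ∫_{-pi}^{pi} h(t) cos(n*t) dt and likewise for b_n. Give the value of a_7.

a_7 = 1/pi ∫_{-pi}^{pi} h(t) cos(7*t) dt.
Split the integral at the breakpoints.
Integrating by parts (boundary term plus one more integral), an antiderivative of (3 - 3*t) cos(7*t) is -3*t*sin(7*t)/7 + 3*sin(7*t)/7 - 3*cos(7*t)/49; evaluating from -pi to 0: ∫_{-pi}^{0} (3 - 3*t) cos(7*t) dt = (-3/49) - (3/49) = -6/49.
Integrating by parts (boundary term plus one more integral), an antiderivative of (3*t + 1) cos(7*t) is 3*t*sin(7*t)/7 + sin(7*t)/7 + 3*cos(7*t)/49; evaluating from 0 to pi: ∫_{0}^{pi} (3*t + 1) cos(7*t) dt = (-3/49) - (3/49) = -6/49.
Summing the pieces and multiplying by (1/pi) gives a_7 = -12/(49*pi).

-12/(49*pi)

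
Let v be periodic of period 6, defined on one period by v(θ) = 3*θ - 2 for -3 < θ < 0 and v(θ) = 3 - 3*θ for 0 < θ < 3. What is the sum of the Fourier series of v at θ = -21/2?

θ = -21/2 differs from θ = 3/2 by -2 full period(s), and the series is 6-periodic.
v is continuous at θ = 3/2 with value -3/2, so the series converges to -3/2 there.

-3/2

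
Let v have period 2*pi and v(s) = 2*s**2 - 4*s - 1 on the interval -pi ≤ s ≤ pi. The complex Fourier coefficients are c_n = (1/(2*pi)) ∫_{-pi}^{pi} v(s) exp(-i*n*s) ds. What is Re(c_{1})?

-4

Since v is real-valued, Re(c_{1}) = (1/(2*pi)) ∫_{-pi}^{pi} v(s) cos(s) ds = a_{1}/2.
Integrating by parts twice (tabular method), an antiderivative of (2*s**2 - 4*s - 1) cos(s) is 2*s**2*sin(s) - 4*s*sin(s) + 4*s*cos(s) - 5*sin(s) - 4*cos(s); evaluating from -pi to pi: ∫_{-pi}^{pi} (2*s**2 - 4*s - 1) cos(s) ds = (4 - 4*pi) - (4 + 4*pi) = -8*pi.
Hence Re(c_{1}) = (1/(2*pi))·(-8*pi) = -4.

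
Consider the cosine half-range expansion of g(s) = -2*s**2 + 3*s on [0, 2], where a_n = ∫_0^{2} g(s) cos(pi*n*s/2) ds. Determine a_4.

a_4 = ∫_0^{2} (-2*s**2 + 3*s) cos(2*pi*s) ds.
Integrating by parts twice (tabular method), an antiderivative of (-2*s**2 + 3*s) cos(2*pi*s) is -s**2*sin(2*pi*s)/pi + 3*s*sin(2*pi*s)/(2*pi) - s*cos(2*pi*s)/pi**2 + sin(2*pi*s)/(2*pi**3) + 3*cos(2*pi*s)/(4*pi**2); evaluating from 0 to 2: ∫_{0}^{2} (-2*s**2 + 3*s) cos(2*pi*s) ds = (-5/(4*pi**2)) - (3/(4*pi**2)) = -2/pi**2.
Hence a_4 = -2/pi**2.

-2/pi**2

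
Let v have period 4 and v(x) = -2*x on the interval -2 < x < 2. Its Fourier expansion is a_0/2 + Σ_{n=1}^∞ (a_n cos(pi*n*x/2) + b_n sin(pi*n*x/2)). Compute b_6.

4/(3*pi)

b_6 = 1/2 ∫_{-2}^{2} v(x) sin(3*pi*x) dx.
v is odd and sin(3*pi*x) is odd, so the integrand is even and b_6 = ∫_0^{2} v(x) sin(3*pi*x) dx.
Integrating by parts (boundary term plus one more integral), an antiderivative of (-2*x) sin(3*pi*x) is 2*x*cos(3*pi*x)/(3*pi) - 2*sin(3*pi*x)/(9*pi**2); evaluating from 0 to 2: ∫_{0}^{2} (-2*x) sin(3*pi*x) dx = (4/(3*pi)) - (0) = 4/(3*pi).
Hence b_6 = 4/(3*pi).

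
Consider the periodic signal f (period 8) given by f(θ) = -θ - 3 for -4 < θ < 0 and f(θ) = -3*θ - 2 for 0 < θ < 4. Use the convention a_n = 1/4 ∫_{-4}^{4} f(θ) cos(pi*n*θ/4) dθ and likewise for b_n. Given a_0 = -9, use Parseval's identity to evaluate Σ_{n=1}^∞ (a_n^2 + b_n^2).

Parseval: a_0^2/2 + Σ_{n≥1} (a_n^2+b_n^2) = 1/4 ∫_{-4}^{4} f(θ)^2 dθ = 235/3.
Subtract a_0^2/2 = 81/2: Σ (a_n^2+b_n^2) = 227/6.

227/6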